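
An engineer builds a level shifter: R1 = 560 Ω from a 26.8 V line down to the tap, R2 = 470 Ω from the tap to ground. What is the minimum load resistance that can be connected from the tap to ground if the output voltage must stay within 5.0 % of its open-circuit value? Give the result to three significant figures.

Output resistance R_th = R1‖R2 = (560 × 470)/1030 = 255.5 Ω.
The fractional drop is R_th/(R_th + R_L); requiring this ≤ 0.0500 gives R_L ≥ R_th(1/0.0500 − 1) = 255.5 × 19.00 = 4.86 kΩ.

R_L(min) ≈ 4.86 kΩ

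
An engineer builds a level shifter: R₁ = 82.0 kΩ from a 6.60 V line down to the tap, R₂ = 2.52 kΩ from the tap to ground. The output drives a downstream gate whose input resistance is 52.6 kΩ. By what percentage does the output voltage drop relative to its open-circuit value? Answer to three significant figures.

The divider's output (Thévenin) resistance is R₁‖R₂ = 2.445 kΩ.
Fractional drop under load = R_th/(R_th + R_L) = 2.445 / (2.445 + 52.6) = 0.04442.
So the output falls by 4.44 %.

4.44 %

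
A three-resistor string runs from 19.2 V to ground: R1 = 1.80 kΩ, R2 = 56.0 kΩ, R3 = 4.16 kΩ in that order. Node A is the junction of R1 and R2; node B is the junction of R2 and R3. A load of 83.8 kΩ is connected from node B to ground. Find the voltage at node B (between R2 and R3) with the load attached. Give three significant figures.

At node B, R3 is in parallel with the load: R3‖R_L = 3.963 kΩ.
Below node A the resistance is R2 + (R3‖R_L) = 59.96 kΩ, so V_A = 19.2 × 59.96/61.76 = 18.64 V.
Then V_B = V_A × (R3‖R_L)/(R2 + R3‖R_L) = 18.64 × 3.963/59.96 = 1.23 V.

V ≈ 1.23 V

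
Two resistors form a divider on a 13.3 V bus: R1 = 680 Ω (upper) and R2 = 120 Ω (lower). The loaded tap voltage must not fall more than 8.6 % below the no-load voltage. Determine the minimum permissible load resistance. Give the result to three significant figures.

R_L(min) ≈ 1.08 kΩ

Output resistance R_th = R1‖R2 = (680 × 120)/800.0 = 102.0 Ω.
The fractional drop is R_th/(R_th + R_L); requiring this ≤ 0.0860 gives R_L ≥ R_th(1/0.0860 − 1) = 102.0 × 10.63 = 1.08 kΩ.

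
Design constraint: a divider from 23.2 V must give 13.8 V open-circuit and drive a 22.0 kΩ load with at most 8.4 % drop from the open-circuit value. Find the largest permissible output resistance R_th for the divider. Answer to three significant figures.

Loading drop = R_th/(R_th + R_L) ≤ 0.0840, so R_th ≤ R_L · ε/(1−ε) = 22.0 kΩ × 0.0840/0.9160 = 2.02 kΩ.
(Any R1, R2 with R2/(R1+R2) = 0.595 and R1‖R2 ≤ 2.02 kΩ will meet the spec.)

R_th ≤ 2.02 kΩ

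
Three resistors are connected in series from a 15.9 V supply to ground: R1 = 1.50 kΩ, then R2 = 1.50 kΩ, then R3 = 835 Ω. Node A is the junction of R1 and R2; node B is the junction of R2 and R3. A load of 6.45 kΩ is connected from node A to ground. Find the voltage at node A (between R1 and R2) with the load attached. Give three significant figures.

Below node A the series string R2+R3 = 2335 Ω sits in parallel with the 6450 Ω load: 1714 Ω.
V_A = 15.9 × 1714/(1500 + 1714) = 8.48 V.

V ≈ 8.48 V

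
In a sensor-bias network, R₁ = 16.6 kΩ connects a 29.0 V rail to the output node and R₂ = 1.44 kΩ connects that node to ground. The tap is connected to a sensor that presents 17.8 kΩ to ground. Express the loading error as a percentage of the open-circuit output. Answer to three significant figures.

6.93 %

The divider's output (Thévenin) resistance is R₁‖R₂ = 1.325 kΩ.
Fractional drop under load = R_th/(R_th + R_L) = 1.325 / (1.325 + 17.8) = 0.06928.
So the output falls by 6.93 %.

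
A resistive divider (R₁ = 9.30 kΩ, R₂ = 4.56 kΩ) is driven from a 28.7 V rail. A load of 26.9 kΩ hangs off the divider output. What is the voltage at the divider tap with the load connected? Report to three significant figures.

V_out ≈ 8.48 V

The load sits in parallel with R₂: R₂‖R_L = (4.56 × 26.9) / (4.56 + 26.9) = 3.899 kΩ.
V_out = 28.7 × 3.899 / (9.30 + 3.899) = 28.7 × 3.899/13.20 = 8.48 V.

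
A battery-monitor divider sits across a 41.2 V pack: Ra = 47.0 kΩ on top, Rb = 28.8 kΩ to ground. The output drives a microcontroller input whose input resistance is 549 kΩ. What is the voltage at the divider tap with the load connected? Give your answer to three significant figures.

V_out ≈ 15.2 V

The load sits in parallel with Rb: Rb‖R_L = (28.8 × 549) / (28.8 + 549) = 27.36 kΩ.
V_out = 41.2 × 27.36 / (47.0 + 27.36) = 41.2 × 27.36/74.36 = 15.2 V.
(Unloaded it would have been 15.7 V.)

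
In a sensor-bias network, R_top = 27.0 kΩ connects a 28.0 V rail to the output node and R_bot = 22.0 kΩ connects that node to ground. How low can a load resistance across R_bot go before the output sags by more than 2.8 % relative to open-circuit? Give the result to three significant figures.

R_L(min) ≈ 421 kΩ

Output resistance R_th = R_top‖R_bot = (27.0 × 22.0)/49.00 = 12.12 kΩ.
The fractional drop is R_th/(R_th + R_L); requiring this ≤ 0.0280 gives R_L ≥ R_th(1/0.0280 − 1) = 12.12 × 34.71 = 421 kΩ.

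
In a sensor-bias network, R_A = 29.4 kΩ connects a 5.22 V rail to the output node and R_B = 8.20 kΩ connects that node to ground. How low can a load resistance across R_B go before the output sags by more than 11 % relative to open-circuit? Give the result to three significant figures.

R_L(min) ≈ 51.9 kΩ

Output resistance R_th = R_A‖R_B = (29.4 × 8.20)/37.60 = 6.412 kΩ.
The fractional drop is R_th/(R_th + R_L); requiring this ≤ 0.110 gives R_L ≥ R_th(1/0.110 − 1) = 6.412 × 8.091 = 51.9 kΩ.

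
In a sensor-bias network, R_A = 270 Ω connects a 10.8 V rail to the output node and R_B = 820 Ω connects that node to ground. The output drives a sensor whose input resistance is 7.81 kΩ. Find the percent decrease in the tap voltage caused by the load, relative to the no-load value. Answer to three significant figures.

2.53 %

The divider's output (Thévenin) resistance is R_A‖R_B = 203.1 Ω.
Fractional drop under load = R_th/(R_th + R_L) = 203.1 / (203.1 + 7810) = 0.02535.
So the output falls by 2.53 %.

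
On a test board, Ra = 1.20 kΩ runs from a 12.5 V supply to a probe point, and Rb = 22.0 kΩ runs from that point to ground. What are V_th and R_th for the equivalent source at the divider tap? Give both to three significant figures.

V_th = 11.9 V, R_th = 1.14 kΩ

V_th is the open-circuit tap voltage: 12.5 × 22.0/(1.20 + 22.0) = 11.9 V.
With the supply zeroed, Ra and Rb appear in parallel from the tap: R_th = Ra‖Rb = (1.20 × 22.0)/23.20 = 1.14 kΩ.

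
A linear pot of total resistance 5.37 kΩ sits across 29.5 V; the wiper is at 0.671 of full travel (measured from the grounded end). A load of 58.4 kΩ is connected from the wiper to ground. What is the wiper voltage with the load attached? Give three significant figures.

V ≈ 19.4 V

The wiper splits the pot into (1−α)R = 1.767 kΩ above and αR = 3.603 kΩ below.
Lower section ‖ load = 3.394 kΩ.
V_wiper = 29.5 × 3.394/(1.767 + 3.394) = 19.4 V.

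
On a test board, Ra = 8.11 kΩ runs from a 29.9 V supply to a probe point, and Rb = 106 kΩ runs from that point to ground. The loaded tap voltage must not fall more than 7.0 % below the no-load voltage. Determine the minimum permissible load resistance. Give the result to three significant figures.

R_L(min) ≈ 100 kΩ

Output resistance R_th = Ra‖Rb = (8.11 × 106)/114.1 = 7.534 kΩ.
The fractional drop is R_th/(R_th + R_L); requiring this ≤ 0.0700 gives R_L ≥ R_th(1/0.0700 − 1) = 7.534 × 13.29 = 100 kΩ.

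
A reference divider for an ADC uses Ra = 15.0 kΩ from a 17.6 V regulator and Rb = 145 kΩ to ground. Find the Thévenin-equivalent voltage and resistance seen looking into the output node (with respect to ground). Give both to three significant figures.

V_th is the open-circuit tap voltage: 17.6 × 145/(15.0 + 145) = 15.9 V.
With the supply zeroed, Ra and Rb appear in parallel from the tap: R_th = Ra‖Rb = (15.0 × 145)/160.0 = 13.6 kΩ.

V_th = 15.9 V, R_th = 13.6 kΩ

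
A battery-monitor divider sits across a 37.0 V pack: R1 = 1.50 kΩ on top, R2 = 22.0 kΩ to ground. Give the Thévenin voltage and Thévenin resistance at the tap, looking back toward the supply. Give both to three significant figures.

V_th = 34.6 V, R_th = 1.40 kΩ

V_th is the open-circuit tap voltage: 37.0 × 22.0/(1.50 + 22.0) = 34.6 V.
With the supply zeroed, R1 and R2 appear in parallel from the tap: R_th = R1‖R2 = (1.50 × 22.0)/23.50 = 1.40 kΩ.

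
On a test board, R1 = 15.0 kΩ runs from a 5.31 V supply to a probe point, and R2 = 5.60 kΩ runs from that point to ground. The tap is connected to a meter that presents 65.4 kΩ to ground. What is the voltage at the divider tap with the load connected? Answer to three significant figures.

V_out ≈ 1.36 V

The load sits in parallel with R2: R2‖R_L = (5.60 × 65.4) / (5.60 + 65.4) = 5.158 kΩ.
V_out = 5.31 × 5.158 / (15.0 + 5.158) = 5.31 × 5.158/20.16 = 1.36 V.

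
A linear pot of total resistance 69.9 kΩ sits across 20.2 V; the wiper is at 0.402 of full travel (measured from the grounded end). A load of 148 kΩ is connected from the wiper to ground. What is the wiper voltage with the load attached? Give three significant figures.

V ≈ 7.29 V

The wiper splits the pot into (1−α)R = 41.80 kΩ above and αR = 28.10 kΩ below.
Lower section ‖ load = 23.62 kΩ.
V_wiper = 20.2 × 23.62/(41.80 + 23.62) = 7.29 V.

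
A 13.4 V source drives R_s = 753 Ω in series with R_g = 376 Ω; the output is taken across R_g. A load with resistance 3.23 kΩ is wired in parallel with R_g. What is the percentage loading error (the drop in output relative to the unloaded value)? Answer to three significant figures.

The divider's output (Thévenin) resistance is R_s‖R_g = 250.8 Ω.
Fractional drop under load = R_th/(R_th + R_L) = 250.8 / (250.8 + 3230) = 0.07205.
So the output falls by 7.20 %.

7.20 %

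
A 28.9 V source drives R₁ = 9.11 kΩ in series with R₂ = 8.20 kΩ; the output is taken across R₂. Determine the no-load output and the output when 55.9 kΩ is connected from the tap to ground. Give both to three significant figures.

Open-circuit: V = 28.9 × 8.20/(9.11 + 8.20) = 13.7 V.
With the load, R₂ becomes R₂‖R_L = 7.151 kΩ, so V = 28.9 × 7.151/16.26 = 12.7 V.

Unloaded: 13.7 V; loaded: 12.7 V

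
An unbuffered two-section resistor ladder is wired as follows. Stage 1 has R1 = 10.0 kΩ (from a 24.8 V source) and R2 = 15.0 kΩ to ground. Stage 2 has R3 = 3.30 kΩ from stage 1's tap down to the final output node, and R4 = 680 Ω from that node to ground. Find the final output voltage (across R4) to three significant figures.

Stage 2 presents R3+R4 = 3980 Ω as a load on stage 1's tap.
Stage 1's lower leg becomes R2‖(R3+R4) = 3145 Ω, so V_mid = 24.8 × 3145/13150 = 5.934 V.
Stage 2 is itself unloaded: V_out = V_mid × R4/(R3+R4) = 5.934 × 680/3980 = 1.01 V.

V_out ≈ 1.01 V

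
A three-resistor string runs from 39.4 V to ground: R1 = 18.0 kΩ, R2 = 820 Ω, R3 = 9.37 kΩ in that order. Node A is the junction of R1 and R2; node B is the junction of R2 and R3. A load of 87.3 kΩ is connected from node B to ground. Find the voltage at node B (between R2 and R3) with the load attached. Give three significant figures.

V ≈ 12.2 V

At node B, R3 is in parallel with the load: R3‖R_L = 8462 Ω.
Below node A the resistance is R2 + (R3‖R_L) = 9282 Ω, so V_A = 39.4 × 9282/27280 = 13.40 V.
Then V_B = V_A × (R3‖R_L)/(R2 + R3‖R_L) = 13.40 × 8462/9282 = 12.2 V.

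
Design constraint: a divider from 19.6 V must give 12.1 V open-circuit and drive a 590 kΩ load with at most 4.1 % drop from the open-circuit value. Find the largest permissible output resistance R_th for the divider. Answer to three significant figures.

R_th ≤ 25.2 kΩ

Loading drop = R_th/(R_th + R_L) ≤ 0.0410, so R_th ≤ R_L · ε/(1−ε) = 590 kΩ × 0.0410/0.9590 = 25.2 kΩ.
(Any R1, R2 with R2/(R1+R2) = 0.617 and R1‖R2 ≤ 25.2 kΩ will meet the spec.)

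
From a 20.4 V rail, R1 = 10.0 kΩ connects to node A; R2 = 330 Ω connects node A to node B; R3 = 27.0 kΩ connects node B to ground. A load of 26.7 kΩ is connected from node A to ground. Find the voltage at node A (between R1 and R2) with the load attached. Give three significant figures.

V ≈ 11.7 V

Below node A the series string R2+R3 = 27330 Ω sits in parallel with the 26700 Ω load: 13510 Ω.
V_A = 20.4 × 13510/(10000 + 13510) = 11.7 V.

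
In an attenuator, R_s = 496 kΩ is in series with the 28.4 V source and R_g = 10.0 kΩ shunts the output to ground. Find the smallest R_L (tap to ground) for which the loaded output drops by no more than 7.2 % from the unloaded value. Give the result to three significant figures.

R_L(min) ≈ 126 kΩ

Output resistance R_th = R_s‖R_g = (496 × 10.0)/506.0 = 9.802 kΩ.
The fractional drop is R_th/(R_th + R_L); requiring this ≤ 0.0720 gives R_L ≥ R_th(1/0.0720 − 1) = 9.802 × 12.89 = 126 kΩ.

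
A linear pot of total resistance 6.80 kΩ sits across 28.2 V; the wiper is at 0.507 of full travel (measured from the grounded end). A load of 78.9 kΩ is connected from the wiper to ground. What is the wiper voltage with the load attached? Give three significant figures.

The wiper splits the pot into (1−α)R = 3.352 kΩ above and αR = 3.448 kΩ below.
Lower section ‖ load = 3.303 kΩ.
V_wiper = 28.2 × 3.303/(3.352 + 3.303) = 14.0 V.

V ≈ 14.0 V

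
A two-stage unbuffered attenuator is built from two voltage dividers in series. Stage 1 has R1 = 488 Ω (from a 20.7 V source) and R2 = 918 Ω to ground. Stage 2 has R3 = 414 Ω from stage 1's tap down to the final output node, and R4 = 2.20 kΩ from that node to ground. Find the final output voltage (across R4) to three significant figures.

V_out ≈ 10.1 V

Stage 2 presents R3+R4 = 2614 Ω as a load on stage 1's tap.
Stage 1's lower leg becomes R2‖(R3+R4) = 679.4 Ω, so V_mid = 20.7 × 679.4/1167 = 12.05 V.
Stage 2 is itself unloaded: V_out = V_mid × R4/(R3+R4) = 12.05 × 2200/2614 = 10.1 V.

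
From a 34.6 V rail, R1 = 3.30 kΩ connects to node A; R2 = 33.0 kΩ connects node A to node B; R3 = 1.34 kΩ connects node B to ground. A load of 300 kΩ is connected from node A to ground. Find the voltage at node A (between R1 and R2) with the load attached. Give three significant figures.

V ≈ 31.3 V

Below node A the series string R2+R3 = 34.34 kΩ sits in parallel with the 300 kΩ load: 30.81 kΩ.
V_A = 34.6 × 30.81/(3.30 + 30.81) = 31.3 V.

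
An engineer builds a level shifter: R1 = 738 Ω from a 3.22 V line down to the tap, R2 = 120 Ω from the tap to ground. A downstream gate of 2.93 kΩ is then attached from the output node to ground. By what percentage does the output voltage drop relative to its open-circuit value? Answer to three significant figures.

The divider's output (Thévenin) resistance is R1‖R2 = 103.2 Ω.
Fractional drop under load = R_th/(R_th + R_L) = 103.2 / (103.2 + 2930) = 0.03403.
So the output falls by 3.40 %.

3.40 %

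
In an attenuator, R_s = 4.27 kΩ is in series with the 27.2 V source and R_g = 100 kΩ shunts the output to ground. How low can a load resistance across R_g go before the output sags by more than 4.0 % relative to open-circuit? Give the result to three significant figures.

Output resistance R_th = R_s‖R_g = (4.27 × 100)/104.3 = 4.095 kΩ.
The fractional drop is R_th/(R_th + R_L); requiring this ≤ 0.0400 gives R_L ≥ R_th(1/0.0400 − 1) = 4.095 × 24.00 = 98.3 kΩ.

R_L(min) ≈ 98.3 kΩ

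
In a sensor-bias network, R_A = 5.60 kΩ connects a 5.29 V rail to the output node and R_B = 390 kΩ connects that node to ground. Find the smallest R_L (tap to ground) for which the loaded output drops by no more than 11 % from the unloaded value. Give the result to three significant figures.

R_L(min) ≈ 44.7 kΩ

Output resistance R_th = R_A‖R_B = (5.60 × 390)/395.6 = 5.521 kΩ.
The fractional drop is R_th/(R_th + R_L); requiring this ≤ 0.110 gives R_L ≥ R_th(1/0.110 − 1) = 5.521 × 8.091 = 44.7 kΩ.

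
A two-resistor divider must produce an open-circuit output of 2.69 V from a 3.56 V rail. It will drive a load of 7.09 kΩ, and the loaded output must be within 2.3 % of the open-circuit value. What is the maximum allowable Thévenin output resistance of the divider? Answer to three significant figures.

R_th ≤ 167 Ω

Loading drop = R_th/(R_th + R_L) ≤ 0.0230, so R_th ≤ R_L · ε/(1−ε) = 7.09 kΩ × 0.0230/0.9770 = 167 Ω.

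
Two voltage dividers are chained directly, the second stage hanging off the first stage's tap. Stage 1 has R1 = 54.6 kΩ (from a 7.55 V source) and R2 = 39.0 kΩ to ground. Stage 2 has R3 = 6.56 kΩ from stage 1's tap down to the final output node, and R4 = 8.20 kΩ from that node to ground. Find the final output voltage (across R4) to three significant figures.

V_out ≈ 0.688 V

Stage 2 presents R3+R4 = 14.76 kΩ as a load on stage 1's tap.
Stage 1's lower leg becomes R2‖(R3+R4) = 10.71 kΩ, so V_mid = 7.55 × 10.71/65.31 = 1.238 V.
Stage 2 is itself unloaded: V_out = V_mid × R4/(R3+R4) = 1.238 × 8.20/14.76 = 0.688 V.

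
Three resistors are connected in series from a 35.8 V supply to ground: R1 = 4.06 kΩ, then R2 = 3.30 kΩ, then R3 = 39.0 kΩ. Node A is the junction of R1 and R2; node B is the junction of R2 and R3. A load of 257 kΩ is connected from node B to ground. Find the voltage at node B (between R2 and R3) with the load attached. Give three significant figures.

At node B, R3 is in parallel with the load: R3‖R_L = 33.86 kΩ.
Below node A the resistance is R2 + (R3‖R_L) = 37.16 kΩ, so V_A = 35.8 × 37.16/41.22 = 32.27 V.
Then V_B = V_A × (R3‖R_L)/(R2 + R3‖R_L) = 32.27 × 33.86/37.16 = 29.4 V.

V ≈ 29.4 V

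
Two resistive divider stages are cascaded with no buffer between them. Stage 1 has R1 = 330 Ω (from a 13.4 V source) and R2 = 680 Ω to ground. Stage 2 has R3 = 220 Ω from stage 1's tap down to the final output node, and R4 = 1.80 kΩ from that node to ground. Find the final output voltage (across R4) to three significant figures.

V_out ≈ 7.24 V

Stage 2 presents R3+R4 = 2020 Ω as a load on stage 1's tap.
Stage 1's lower leg becomes R2‖(R3+R4) = 508.7 Ω, so V_mid = 13.4 × 508.7/838.7 = 8.128 V.
Stage 2 is itself unloaded: V_out = V_mid × R4/(R3+R4) = 8.128 × 1800/2020 = 7.24 V.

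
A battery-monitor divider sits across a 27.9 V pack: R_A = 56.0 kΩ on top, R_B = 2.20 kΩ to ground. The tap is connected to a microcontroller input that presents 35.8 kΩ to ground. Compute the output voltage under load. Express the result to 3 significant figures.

The load sits in parallel with R_B: R_B‖R_L = (2.20 × 35.8) / (2.20 + 35.8) = 2.073 kΩ.
V_out = 27.9 × 2.073 / (56.0 + 2.073) = 27.9 × 2.073/58.07 = 0.996 V.

V_out ≈ 0.996 V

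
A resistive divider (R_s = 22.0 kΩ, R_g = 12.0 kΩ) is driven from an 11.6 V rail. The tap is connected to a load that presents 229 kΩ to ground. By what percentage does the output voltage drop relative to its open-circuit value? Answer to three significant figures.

The divider's output (Thévenin) resistance is R_s‖R_g = 7.765 kΩ.
Fractional drop under load = R_th/(R_th + R_L) = 7.765 / (7.765 + 229) = 0.03280.
So the output falls by 3.28 %.

3.28 %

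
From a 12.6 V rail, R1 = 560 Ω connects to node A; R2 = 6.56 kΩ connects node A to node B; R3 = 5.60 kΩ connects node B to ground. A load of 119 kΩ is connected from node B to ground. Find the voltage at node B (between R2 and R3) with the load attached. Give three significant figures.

V ≈ 5.40 V

At node B, R3 is in parallel with the load: R3‖R_L = 5348 Ω.
Below node A the resistance is R2 + (R3‖R_L) = 11910 Ω, so V_A = 12.6 × 11910/12470 = 12.03 V.
Then V_B = V_A × (R3‖R_L)/(R2 + R3‖R_L) = 12.03 × 5348/11910 = 5.40 V.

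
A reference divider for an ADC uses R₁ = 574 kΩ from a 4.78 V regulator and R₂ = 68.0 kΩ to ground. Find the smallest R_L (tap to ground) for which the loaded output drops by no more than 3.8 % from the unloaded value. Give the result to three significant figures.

Output resistance R_th = R₁‖R₂ = (574 × 68.0)/642.0 = 60.80 kΩ.
The fractional drop is R_th/(R_th + R_L); requiring this ≤ 0.0380 gives R_L ≥ R_th(1/0.0380 − 1) = 60.80 × 25.32 = 1.54 MΩ.

R_L(min) ≈ 1.54 MΩ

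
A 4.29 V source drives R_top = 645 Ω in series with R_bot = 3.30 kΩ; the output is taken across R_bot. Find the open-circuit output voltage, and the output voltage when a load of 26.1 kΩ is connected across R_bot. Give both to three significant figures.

Unloaded: 3.59 V; loaded: 3.52 V

Open-circuit: V = 4.29 × 3300/(645 + 3300) = 3.59 V.
With the load, R_bot becomes R_bot‖R_L = 2930 Ω, so V = 4.29 × 2930/3575 = 3.52 V.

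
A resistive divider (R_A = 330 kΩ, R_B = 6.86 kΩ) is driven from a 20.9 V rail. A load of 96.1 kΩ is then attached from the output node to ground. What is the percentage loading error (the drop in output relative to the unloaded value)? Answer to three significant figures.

6.54 %

The divider's output (Thévenin) resistance is R_A‖R_B = 6.720 kΩ.
Fractional drop under load = R_th/(R_th + R_L) = 6.720 / (6.720 + 96.1) = 0.06536.
So the output falls by 6.54 %.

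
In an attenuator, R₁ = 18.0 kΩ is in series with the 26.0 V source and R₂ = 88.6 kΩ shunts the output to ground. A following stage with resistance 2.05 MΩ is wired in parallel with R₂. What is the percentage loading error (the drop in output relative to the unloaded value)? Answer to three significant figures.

The divider's output (Thévenin) resistance is R₁‖R₂ = 14.96 kΩ.
Fractional drop under load = R_th/(R_th + R_L) = 14.96 / (14.96 + 2050) = 0.007245.
So the output falls by 0.724 %.

0.724 %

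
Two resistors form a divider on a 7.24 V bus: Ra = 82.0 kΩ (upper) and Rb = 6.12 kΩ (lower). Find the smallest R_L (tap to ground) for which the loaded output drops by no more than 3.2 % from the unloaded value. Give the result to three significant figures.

R_L(min) ≈ 172 kΩ

Output resistance R_th = Ra‖Rb = (82.0 × 6.12)/88.12 = 5.695 kΩ.
The fractional drop is R_th/(R_th + R_L); requiring this ≤ 0.0320 gives R_L ≥ R_th(1/0.0320 − 1) = 5.695 × 30.25 = 172 kΩ.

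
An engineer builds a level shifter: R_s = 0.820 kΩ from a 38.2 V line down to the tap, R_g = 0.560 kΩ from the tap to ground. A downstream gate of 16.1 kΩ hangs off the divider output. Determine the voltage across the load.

V_out ≈ 15.2 V

The load sits in parallel with R_g: R_g‖R_L = (560 × 16100) / (560 + 16100) = 541.2 Ω.
V_out = 38.2 × 541.2 / (820 + 541.2) = 38.2 × 541.2/1361 = 15.2 V.
(Unloaded it would have been 15.5 V.)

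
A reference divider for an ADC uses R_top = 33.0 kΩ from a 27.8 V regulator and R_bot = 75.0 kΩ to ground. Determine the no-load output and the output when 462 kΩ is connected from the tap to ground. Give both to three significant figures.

Unloaded: 19.3 V; loaded: 18.4 V

Open-circuit: V = 27.8 × 75.0/(33.0 + 75.0) = 19.3 V.
With the load, R_bot becomes R_bot‖R_L = 64.53 kΩ, so V = 27.8 × 64.53/97.53 = 18.4 V.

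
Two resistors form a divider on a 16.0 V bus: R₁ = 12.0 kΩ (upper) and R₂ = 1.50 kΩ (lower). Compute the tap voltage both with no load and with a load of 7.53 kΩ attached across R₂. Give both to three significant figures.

Open-circuit: V = 16.0 × 1.50/(12.0 + 1.50) = 1.78 V.
With the load, R₂ becomes R₂‖R_L = 1.251 kΩ, so V = 16.0 × 1.251/13.25 = 1.51 V.

Unloaded: 1.78 V; loaded: 1.51 V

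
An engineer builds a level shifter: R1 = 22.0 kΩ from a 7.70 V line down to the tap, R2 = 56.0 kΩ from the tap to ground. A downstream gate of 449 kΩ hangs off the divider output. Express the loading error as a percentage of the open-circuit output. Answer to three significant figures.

The divider's output (Thévenin) resistance is R1‖R2 = 15.79 kΩ.
Fractional drop under load = R_th/(R_th + R_L) = 15.79 / (15.79 + 449) = 0.03398.
So the output falls by 3.40 %.

3.40 %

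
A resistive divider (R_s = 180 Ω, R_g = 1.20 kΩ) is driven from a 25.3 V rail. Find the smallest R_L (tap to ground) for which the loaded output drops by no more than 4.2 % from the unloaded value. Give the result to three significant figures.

Output resistance R_th = R_s‖R_g = (180 × 1200)/1380 = 156.5 Ω.
The fractional drop is R_th/(R_th + R_L); requiring this ≤ 0.0420 gives R_L ≥ R_th(1/0.0420 − 1) = 156.5 × 22.81 = 3.57 kΩ.

R_L(min) ≈ 3.57 kΩ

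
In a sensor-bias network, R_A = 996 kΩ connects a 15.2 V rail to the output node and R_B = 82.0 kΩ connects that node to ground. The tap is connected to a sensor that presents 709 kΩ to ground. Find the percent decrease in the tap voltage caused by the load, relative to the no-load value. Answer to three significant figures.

The divider's output (Thévenin) resistance is R_A‖R_B = 75.76 kΩ.
Fractional drop under load = R_th/(R_th + R_L) = 75.76 / (75.76 + 709) = 0.09654.
So the output falls by 9.65 %.

9.65 %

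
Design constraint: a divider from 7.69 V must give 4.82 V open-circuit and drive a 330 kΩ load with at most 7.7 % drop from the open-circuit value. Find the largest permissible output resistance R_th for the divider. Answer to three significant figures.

R_th ≤ 27.5 kΩ

Loading drop = R_th/(R_th + R_L) ≤ 0.0770, so R_th ≤ R_L · ε/(1−ε) = 330 kΩ × 0.0770/0.9230 = 27.5 kΩ.
(Any R1, R2 with R2/(R1+R2) = 0.627 and R1‖R2 ≤ 27.5 kΩ will meet the spec.)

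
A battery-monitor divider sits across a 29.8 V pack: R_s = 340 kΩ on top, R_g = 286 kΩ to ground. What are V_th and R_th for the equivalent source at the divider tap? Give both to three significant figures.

V_th = 13.6 V, R_th = 155 kΩ

V_th is the open-circuit tap voltage: 29.8 × 286/(340 + 286) = 13.6 V.
With the supply zeroed, R_s and R_g appear in parallel from the tap: R_th = R_s‖R_g = (340 × 286)/626.0 = 155 kΩ.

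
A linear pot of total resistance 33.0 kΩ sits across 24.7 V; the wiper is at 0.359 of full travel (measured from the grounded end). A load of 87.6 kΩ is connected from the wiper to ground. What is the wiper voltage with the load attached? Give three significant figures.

The wiper splits the pot into (1−α)R = 21.15 kΩ above and αR = 11.85 kΩ below.
Lower section ‖ load = 10.44 kΩ.
V_wiper = 24.7 × 10.44/(21.15 + 10.44) = 8.16 V.

V ≈ 8.16 V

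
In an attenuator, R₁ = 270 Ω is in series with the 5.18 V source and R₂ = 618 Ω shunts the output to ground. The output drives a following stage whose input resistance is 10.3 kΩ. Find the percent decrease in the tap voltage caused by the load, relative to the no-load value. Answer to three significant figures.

The divider's output (Thévenin) resistance is R₁‖R₂ = 187.9 Ω.
Fractional drop under load = R_th/(R_th + R_L) = 187.9 / (187.9 + 10300) = 0.01792.
So the output falls by 1.79 %.

1.79 %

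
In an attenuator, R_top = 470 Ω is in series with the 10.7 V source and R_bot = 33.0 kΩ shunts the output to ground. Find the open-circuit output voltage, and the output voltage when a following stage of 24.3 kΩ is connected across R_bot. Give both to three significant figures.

Open-circuit: V = 10.7 × 33000/(470 + 33000) = 10.5 V.
With the load, R_bot becomes R_bot‖R_L = 13990 Ω, so V = 10.7 × 13990/14460 = 10.4 V.

Unloaded: 10.5 V; loaded: 10.4 V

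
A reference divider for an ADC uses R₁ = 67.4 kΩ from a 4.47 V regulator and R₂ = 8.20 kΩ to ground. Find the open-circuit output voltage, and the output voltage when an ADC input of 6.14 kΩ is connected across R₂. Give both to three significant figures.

Unloaded: 0.485 V; loaded: 0.221 V

Open-circuit: V = 4.47 × 8.20/(67.4 + 8.20) = 0.485 V.
With the load, R₂ becomes R₂‖R_L = 3.511 kΩ, so V = 4.47 × 3.511/70.91 = 0.221 V.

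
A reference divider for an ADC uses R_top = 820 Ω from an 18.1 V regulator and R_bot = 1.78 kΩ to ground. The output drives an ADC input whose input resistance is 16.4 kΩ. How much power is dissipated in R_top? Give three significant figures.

P ≈ 45.7 mW

Total resistance from the source is R_top + (R_bot‖R_L) = 2426 Ω, so I = 18.1/2426 Ω = 7.462 mA.
P = I²·R_top = (7.462 mA)² × 820 Ω = 45.7 mW.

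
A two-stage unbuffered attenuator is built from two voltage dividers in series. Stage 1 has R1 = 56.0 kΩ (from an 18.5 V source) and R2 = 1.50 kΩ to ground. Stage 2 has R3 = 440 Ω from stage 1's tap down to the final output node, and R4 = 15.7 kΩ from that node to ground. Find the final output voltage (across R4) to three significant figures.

V_out ≈ 0.430 V

Stage 2 presents R3+R4 = 16140 Ω as a load on stage 1's tap.
Stage 1's lower leg becomes R2‖(R3+R4) = 1372 Ω, so V_mid = 18.5 × 1372/57370 = 0.4426 V.
Stage 2 is itself unloaded: V_out = V_mid × R4/(R3+R4) = 0.4426 × 15700/16140 = 0.430 V.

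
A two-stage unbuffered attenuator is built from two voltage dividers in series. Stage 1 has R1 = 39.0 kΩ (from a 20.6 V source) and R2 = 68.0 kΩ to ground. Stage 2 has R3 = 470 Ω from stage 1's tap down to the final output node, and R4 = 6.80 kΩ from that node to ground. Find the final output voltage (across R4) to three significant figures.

V_out ≈ 2.78 V

Stage 2 presents R3+R4 = 7270 Ω as a load on stage 1's tap.
Stage 1's lower leg becomes R2‖(R3+R4) = 6568 Ω, so V_mid = 20.6 × 6568/45570 = 2.969 V.
Stage 2 is itself unloaded: V_out = V_mid × R4/(R3+R4) = 2.969 × 6800/7270 = 2.78 V.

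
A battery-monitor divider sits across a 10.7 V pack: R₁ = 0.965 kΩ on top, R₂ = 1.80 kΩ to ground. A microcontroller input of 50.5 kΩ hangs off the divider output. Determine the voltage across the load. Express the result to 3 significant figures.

The load sits in parallel with R₂: R₂‖R_L = (1800 × 50500) / (1800 + 50500) = 1738 Ω.
V_out = 10.7 × 1738 / (965 + 1738) = 10.7 × 1738/2703 = 6.88 V.

V_out ≈ 6.88 V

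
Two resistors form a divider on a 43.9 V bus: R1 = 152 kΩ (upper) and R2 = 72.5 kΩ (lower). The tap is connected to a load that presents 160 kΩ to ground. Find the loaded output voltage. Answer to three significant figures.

V_out ≈ 10.8 V

The load sits in parallel with R2: R2‖R_L = (72.5 × 160) / (72.5 + 160) = 49.89 kΩ.
V_out = 43.9 × 49.89 / (152 + 49.89) = 43.9 × 49.89/201.9 = 10.8 V.
(Unloaded it would have been 14.2 V.)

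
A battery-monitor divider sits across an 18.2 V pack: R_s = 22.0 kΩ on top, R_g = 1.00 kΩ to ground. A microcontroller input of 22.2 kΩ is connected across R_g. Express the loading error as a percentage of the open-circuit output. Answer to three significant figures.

The divider's output (Thévenin) resistance is R_s‖R_g = 0.9565 kΩ.
Fractional drop under load = R_th/(R_th + R_L) = 0.9565 / (0.9565 + 22.2) = 0.04131.
So the output falls by 4.13 %.

4.13 %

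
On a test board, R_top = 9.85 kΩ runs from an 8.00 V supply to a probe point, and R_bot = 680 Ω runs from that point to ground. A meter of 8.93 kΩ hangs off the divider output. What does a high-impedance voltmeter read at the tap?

V_out ≈ 0.482 V

The load sits in parallel with R_bot: R_bot‖R_L = (680 × 8930) / (680 + 8930) = 631.9 Ω.
V_out = 8.00 × 631.9 / (9850 + 631.9) = 8.00 × 631.9/10480 = 0.482 V.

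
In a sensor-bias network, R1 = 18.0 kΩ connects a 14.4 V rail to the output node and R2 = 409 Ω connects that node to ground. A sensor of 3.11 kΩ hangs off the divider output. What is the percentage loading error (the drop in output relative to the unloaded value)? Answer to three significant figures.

11.4 %

Unloaded V = 14.4 × 409/18410 = 0.31993 V.
Loaded: R2‖R_L = 361.5 Ω, giving V = 14.4 × 361.5/18360 = 0.28348 V.
Drop = (0.31993 − 0.28348) / 0.31993 = 11.4 %.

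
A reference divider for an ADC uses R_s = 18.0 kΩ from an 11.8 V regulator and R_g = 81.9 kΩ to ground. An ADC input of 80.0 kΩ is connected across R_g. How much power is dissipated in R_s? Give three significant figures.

P ≈ 0.733 mW

Total resistance from the source is R_s + (R_g‖R_L) = 58.47 kΩ, so I = 11.8/58.47 kΩ = 0.2018 mA.
P = I²·R_s = (0.2018 mA)² × 18.0 kΩ = 0.733 mW.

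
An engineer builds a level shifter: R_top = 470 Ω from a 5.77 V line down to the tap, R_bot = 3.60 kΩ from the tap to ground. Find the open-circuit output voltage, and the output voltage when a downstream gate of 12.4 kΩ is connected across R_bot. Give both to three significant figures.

Open-circuit: V = 5.77 × 3600/(470 + 3600) = 5.10 V.
With the load, R_bot becomes R_bot‖R_L = 2790 Ω, so V = 5.77 × 2790/3260 = 4.94 V.

Unloaded: 5.10 V; loaded: 4.94 V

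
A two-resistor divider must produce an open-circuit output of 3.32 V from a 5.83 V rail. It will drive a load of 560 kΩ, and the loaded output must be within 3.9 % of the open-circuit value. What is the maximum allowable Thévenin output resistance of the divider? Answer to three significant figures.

R_th ≤ 22.7 kΩ

Loading drop = R_th/(R_th + R_L) ≤ 0.0390, so R_th ≤ R_L · ε/(1−ε) = 560 kΩ × 0.0390/0.9610 = 22.7 kΩ.
(Any R1, R2 with R2/(R1+R2) = 0.569 and R1‖R2 ≤ 22.7 kΩ will meet the spec.)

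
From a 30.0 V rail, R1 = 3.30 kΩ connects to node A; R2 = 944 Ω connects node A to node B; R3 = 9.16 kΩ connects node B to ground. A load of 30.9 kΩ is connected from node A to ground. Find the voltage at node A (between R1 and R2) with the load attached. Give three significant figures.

V ≈ 20.9 V

Below node A the series string R2+R3 = 10100 Ω sits in parallel with the 30900 Ω load: 7614 Ω.
V_A = 30.0 × 7614/(3300 + 7614) = 20.9 V.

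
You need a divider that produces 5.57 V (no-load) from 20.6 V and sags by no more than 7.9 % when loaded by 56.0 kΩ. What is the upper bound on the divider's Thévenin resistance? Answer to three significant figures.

Loading drop = R_th/(R_th + R_L) ≤ 0.0790, so R_th ≤ R_L · ε/(1−ε) = 56.0 kΩ × 0.0790/0.9210 = 4.80 kΩ.
(Any R1, R2 with R2/(R1+R2) = 0.270 and R1‖R2 ≤ 4.80 kΩ will meet the spec.)

R_th ≤ 4.80 kΩ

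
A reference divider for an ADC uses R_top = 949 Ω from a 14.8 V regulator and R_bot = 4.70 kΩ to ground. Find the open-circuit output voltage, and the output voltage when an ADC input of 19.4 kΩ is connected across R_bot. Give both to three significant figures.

Open-circuit: V = 14.8 × 4700/(949 + 4700) = 12.3 V.
With the load, R_bot becomes R_bot‖R_L = 3783 Ω, so V = 14.8 × 3783/4732 = 11.8 V.

Unloaded: 12.3 V; loaded: 11.8 V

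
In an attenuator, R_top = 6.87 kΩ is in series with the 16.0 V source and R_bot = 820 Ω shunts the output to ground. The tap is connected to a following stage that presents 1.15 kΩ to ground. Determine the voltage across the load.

The load sits in parallel with R_bot: R_bot‖R_L = (820 × 1150) / (820 + 1150) = 478.7 Ω.
V_out = 16.0 × 478.7 / (6870 + 478.7) = 16.0 × 478.7/7349 = 1.04 V.

V_out ≈ 1.04 V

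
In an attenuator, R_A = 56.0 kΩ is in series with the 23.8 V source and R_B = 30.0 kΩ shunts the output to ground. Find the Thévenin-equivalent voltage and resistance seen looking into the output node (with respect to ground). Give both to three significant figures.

V_th = 8.30 V, R_th = 19.5 kΩ

V_th is the open-circuit tap voltage: 23.8 × 30.0/(56.0 + 30.0) = 8.30 V.
With the supply zeroed, R_A and R_B appear in parallel from the tap: R_th = R_A‖R_B = (56.0 × 30.0)/86.00 = 19.5 kΩ.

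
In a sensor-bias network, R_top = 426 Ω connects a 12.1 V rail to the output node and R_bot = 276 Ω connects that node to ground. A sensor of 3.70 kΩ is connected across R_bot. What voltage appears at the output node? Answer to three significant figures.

V_out ≈ 4.55 V

The load sits in parallel with R_bot: R_bot‖R_L = (276 × 3700) / (276 + 3700) = 256.8 Ω.
V_out = 12.1 × 256.8 / (426 + 256.8) = 12.1 × 256.8/682.8 = 4.55 V.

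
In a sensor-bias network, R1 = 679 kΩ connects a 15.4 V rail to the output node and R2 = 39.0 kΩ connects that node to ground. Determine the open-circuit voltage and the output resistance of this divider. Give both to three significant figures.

V_th is the open-circuit tap voltage: 15.4 × 39.0/(679 + 39.0) = 0.836 V.
With the supply zeroed, R1 and R2 appear in parallel from the tap: R_th = R1‖R2 = (679 × 39.0)/718.0 = 36.9 kΩ.

V_th = 0.836 V, R_th = 36.9 kΩ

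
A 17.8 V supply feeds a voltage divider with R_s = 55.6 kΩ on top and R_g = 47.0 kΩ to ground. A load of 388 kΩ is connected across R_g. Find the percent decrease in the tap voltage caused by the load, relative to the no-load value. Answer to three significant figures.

The divider's output (Thévenin) resistance is R_s‖R_g = 25.47 kΩ.
Fractional drop under load = R_th/(R_th + R_L) = 25.47 / (25.47 + 388) = 0.06160.
So the output falls by 6.16 %.

6.16 %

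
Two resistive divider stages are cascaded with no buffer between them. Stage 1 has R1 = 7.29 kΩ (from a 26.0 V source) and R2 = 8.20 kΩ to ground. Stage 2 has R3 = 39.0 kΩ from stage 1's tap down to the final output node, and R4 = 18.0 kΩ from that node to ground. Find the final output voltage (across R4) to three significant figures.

Stage 2 presents R3+R4 = 57.00 kΩ as a load on stage 1's tap.
Stage 1's lower leg becomes R2‖(R3+R4) = 7.169 kΩ, so V_mid = 26.0 × 7.169/14.46 = 12.89 V.
Stage 2 is itself unloaded: V_out = V_mid × R4/(R3+R4) = 12.89 × 18.0/57.00 = 4.07 V.

V_out ≈ 4.07 V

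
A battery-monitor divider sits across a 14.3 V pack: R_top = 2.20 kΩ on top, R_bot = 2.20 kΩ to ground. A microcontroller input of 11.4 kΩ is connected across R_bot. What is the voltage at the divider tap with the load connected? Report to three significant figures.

V_out ≈ 6.52 V

The load sits in parallel with R_bot: R_bot‖R_L = (2.20 × 11.4) / (2.20 + 11.4) = 1.844 kΩ.
V_out = 14.3 × 1.844 / (2.20 + 1.844) = 14.3 × 1.844/4.044 = 6.52 V.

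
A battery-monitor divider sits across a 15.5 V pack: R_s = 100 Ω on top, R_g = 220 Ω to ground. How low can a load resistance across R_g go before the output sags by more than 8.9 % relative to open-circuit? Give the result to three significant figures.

Output resistance R_th = R_s‖R_g = (100 × 220)/320.0 = 68.75 Ω.
The fractional drop is R_th/(R_th + R_L); requiring this ≤ 0.0890 gives R_L ≥ R_th(1/0.0890 − 1) = 68.75 × 10.24 = 704 Ω.

R_L(min) ≈ 704 Ω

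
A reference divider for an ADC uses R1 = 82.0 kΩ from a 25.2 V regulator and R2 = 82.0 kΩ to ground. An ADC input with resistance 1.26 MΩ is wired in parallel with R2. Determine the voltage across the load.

The load sits in parallel with R2: R2‖R_L = (82.0 × 1260) / (82.0 + 1260) = 76.99 kΩ.
V_out = 25.2 × 76.99 / (82.0 + 76.99) = 25.2 × 76.99/159.0 = 12.2 V.

V_out ≈ 12.2 V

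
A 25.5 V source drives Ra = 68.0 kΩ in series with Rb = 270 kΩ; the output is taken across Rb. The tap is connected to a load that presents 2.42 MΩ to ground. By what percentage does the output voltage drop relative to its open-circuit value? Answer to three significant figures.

The divider's output (Thévenin) resistance is Ra‖Rb = 54.32 kΩ.
Fractional drop under load = R_th/(R_th + R_L) = 54.32 / (54.32 + 2420) = 0.02195.
So the output falls by 2.20 %.

2.20 %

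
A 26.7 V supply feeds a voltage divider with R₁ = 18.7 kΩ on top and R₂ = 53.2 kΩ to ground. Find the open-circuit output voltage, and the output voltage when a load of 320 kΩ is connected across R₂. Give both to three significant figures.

Unloaded: 19.8 V; loaded: 18.9 V

Open-circuit: V = 26.7 × 53.2/(18.7 + 53.2) = 19.8 V.
With the load, R₂ becomes R₂‖R_L = 45.62 kΩ, so V = 26.7 × 45.62/64.32 = 18.9 V.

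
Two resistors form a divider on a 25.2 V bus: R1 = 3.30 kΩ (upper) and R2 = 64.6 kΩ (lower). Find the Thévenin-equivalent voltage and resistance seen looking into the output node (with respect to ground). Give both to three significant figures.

V_th is the open-circuit tap voltage: 25.2 × 64.6/(3.30 + 64.6) = 24.0 V.
With the supply zeroed, R1 and R2 appear in parallel from the tap: R_th = R1‖R2 = (3.30 × 64.6)/67.90 = 3.14 kΩ.

V_th = 24.0 V, R_th = 3.14 kΩ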